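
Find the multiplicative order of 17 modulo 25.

20

The order of 17 must divide φ(25) = φ(5^2) = 5·(5−1) = 20 = 2^2 · 5.
Divisors of 20: 1, 2, 4, 5, 10, 20.
Evaluate successive powers at the divisors of 20:
17^1 ≡ 17 (mod 25)
17^2 ≡ 14 (mod 25)
17^4 ≡ 21 (mod 25)
17^5 ≡ 7 (mod 25)
17^10 ≡ 24 (mod 25)
17^20 ≡ 1 (mod 25) ✓
Therefore the multiplicative order of 17 modulo 25 is 20.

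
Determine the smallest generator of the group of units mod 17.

φ(17) = 17 − 1 = 16 = 2^4.
g is a primitive root iff g^(16/q) ≢ 1 (mod 17) for each prime q ∈ {2}.
g = 2: 2^8 ≡ 1 — hits 1, so not a primitive root.
g = 3: 3^8 ≡ 16 — none is 1, so 3 is a primitive root.
The smallest primitive root modulo 17 is 3.

3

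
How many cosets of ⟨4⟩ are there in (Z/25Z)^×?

Since 4 ∈ (Z/25Z)^×, its order divides φ(25) = φ(5^2) = 5·(5−1) = 20 = 2^2 · 5.
Divisors of 20: 1, 2, 4, 5, 10, 20.
Evaluate successive powers at the divisors of 20:
4^1 ≡ 4
4^2 ≡ 16
4^4 ≡ 6
4^5 ≡ 24
4^10 ≡ 1
The order of 4 is 10, so the subgroup it generates has 10 elements.
Index = |(Z/25Z)^×| / |⟨4⟩| = 20 / 10 = 2.

2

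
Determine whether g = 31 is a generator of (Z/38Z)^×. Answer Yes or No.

φ(38) = φ(2)·φ(19) = 1·18 = 18 = 2 · 3^2.
An element g generates (Z/38Z)^× iff g^(18/q) ≢ 1 (mod 38) for each prime q ∈ {2, 3}.
31^9 ≡ 37 (mod 38)  [q = 2: ≢ 1 ✓]
31^6 ≡ 1 (mod 38)  [q = 3: ≡ 1 ✗]
The check at q = 3 fails, so 31 generates a proper subgroup.

No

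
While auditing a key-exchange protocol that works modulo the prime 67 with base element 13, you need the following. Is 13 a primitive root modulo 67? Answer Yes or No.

φ(67) = 67 − 1 = 66 = 2 · 3 · 11.
An element g generates (Z/67Z)^× iff g^(66/q) ≢ 1 (mod 67) for each prime q ∈ {2, 3, 11}.
13^33 ≡ 66 (mod 67)  [q = 2: ≢ 1 ✓]
13^22 ≡ 37 (mod 67)  [q = 3: ≢ 1 ✓]
13^6 ≡ 62 (mod 67)  [q = 11: ≢ 1 ✓]
All checks pass, so 13 has order 66 and is a primitive root modulo 67.

Yes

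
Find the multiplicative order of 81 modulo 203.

21

The order of 81 must divide φ(203) = φ(7·29) = (7−1)·(29−1) = 6·28 = 168 = 2^3 · 3 · 7.
Divisors of 168: 1, 2, 3, 4, 6, 7, 8, 12, 14, 21, 24, 28, 42, 56, 84, 168.
Compute 81^d (mod 203) for the divisors d until we hit 1:
81^1 ≡ 81 (mod 203)
81^2 ≡ 65 (mod 203)
81^3 ≡ 190 (mod 203)
81^4 ≡ 165 (mod 203)
81^6 ≡ 169 (mod 203)
81^7 ≡ 88 (mod 203)
81^8 ≡ 23 (mod 203)
81^12 ≡ 141 (mod 203)
81^14 ≡ 30 (mod 203)
81^21 ≡ 1 (mod 203) ✓
So ord_203(81) = 21.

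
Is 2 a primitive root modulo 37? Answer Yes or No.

Yes

φ(37) = 37 − 1 = 36 = 2^2 · 3^2.
It suffices to check that the order of 2 is not a proper divisor of 36: compute 2^(36/q) for q ∈ {2, 3}.
2^18 ≡ 36 (mod 37)  [q = 2: ≢ 1 ✓]
2^12 ≡ 26 (mod 37)  [q = 3: ≢ 1 ✓]
All checks pass, so 2 has order 36 and is a primitive root modulo 37.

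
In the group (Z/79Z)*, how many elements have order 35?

0

φ(79) = 79 − 1 = 78 = 2 · 3 · 13.
Since (Z/79Z)^× is cyclic of order 78, the number of elements of order d is φ(d) when d | 78 and 0 otherwise.
35 does not divide 78, so no element of (Z/79Z)^× has order 35.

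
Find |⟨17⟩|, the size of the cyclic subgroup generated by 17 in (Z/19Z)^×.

9

By Lagrange's theorem, ord_19(17) divides φ(19) = 19 − 1 = 18 = 2 · 3^2.
Divisors of 18: 1, 2, 3, 6, 9, 18.
Check 17^d mod 19 for each divisor in increasing order:
17^1 ≡ 17 (mod 19)
17^2 ≡ 4 (mod 19)
17^3 ≡ 11 (mod 19)
17^6 ≡ 7 (mod 19)
17^9 ≡ 1 (mod 19) ✓
Hence ord(17) = 9.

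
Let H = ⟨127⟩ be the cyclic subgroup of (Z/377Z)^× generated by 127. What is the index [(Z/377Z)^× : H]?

4

Since 127 ∈ (Z/377Z)^×, its order divides φ(377) = φ(13·29) = (13−1)·(29−1) = 12·28 = 336 = 2^4 · 3 · 7.
Divisors of 336: 1, 2, 3, 4, 6, 7, 8, 12, 14, 16, 21, 24, 28, 42, 48, 56, 84, 112, 168, 336.
Check 127^d mod 377 for each divisor in increasing order:
127^1 ≡ 127
127^2 ≡ 295
127^3 ≡ 142
127^4 ≡ 315
127^6 ≡ 183
127^7 ≡ 244
127^8 ≡ 74
127^12 ≡ 313
127^14 ≡ 347
127^16 ≡ 198
127^21 ≡ 220
127^24 ≡ 326
127^28 ≡ 146
127^42 ≡ 144
127^48 ≡ 339
127^56 ≡ 204
127^84 ≡ 1
The order of 127 is 84, so the subgroup it generates has 84 elements.
The index is φ(377) / ord(127) = 336 / 84 = 4.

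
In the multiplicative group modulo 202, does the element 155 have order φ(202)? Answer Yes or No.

No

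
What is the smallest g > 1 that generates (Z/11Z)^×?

2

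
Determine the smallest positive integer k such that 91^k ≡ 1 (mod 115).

Since 91 ∈ (Z/115Z)^×, its order divides φ(115) = φ(5·23) = (5−1)·(23−1) = 4·22 = 88 = 2^3 · 11.
Divisors of 88: 1, 2, 4, 8, 11, 22, 44, 88.
Test each divisor d:
91^1 ≡ 91
91^2 ≡ 1
So ord_115(91) = 2.

2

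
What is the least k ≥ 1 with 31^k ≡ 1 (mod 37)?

Since 31 ∈ (Z/37Z)^×, its order divides φ(37) = 37 − 1 = 36 = 2^2 · 3^2.
Divisors of 36: 1, 2, 3, 4, 6, 9, 12, 18, 36.
Test each divisor d:
31^1 ≡ 31 (mod 37)
31^2 ≡ 36 (mod 37)
31^3 ≡ 6 (mod 37)
31^4 ≡ 1 (mod 37) ✓
Hence ord(31) = 4.

4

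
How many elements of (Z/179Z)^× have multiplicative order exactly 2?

1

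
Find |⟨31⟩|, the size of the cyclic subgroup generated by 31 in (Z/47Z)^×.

46

ord(31) | φ(47) = 47 − 1 = 46 = 2 · 23.
Divisors of 46: 1, 2, 23, 46.
Compute 31^d (mod 47) for the divisors d until we hit 1:
31^1 ≡ 31 (mod 47)
31^2 ≡ 21 (mod 47)
31^23 ≡ 46 (mod 47)
31^46 ≡ 1 (mod 47) ✓
Hence ord(31) = 46.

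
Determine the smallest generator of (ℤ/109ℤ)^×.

6

φ(109) = 109 − 1 = 108 = 2^2 · 3^3.
Test candidates g = 2, 3, … against the prime factors q ∈ {2, 3} of φ(109): g is a generator iff g^(108/q) ≢ 1 for every such q.
g = 2: 2^54 ≡ 108; 2^36 ≡ 1 — hits 1, so not a primitive root.
g = 3: 3^54 ≡ 1 — hits 1, so not a primitive root.
g = 4: 4^54 ≡ 1 — hits 1, so not a primitive root.
g = 5: 5^54 ≡ 1 — hits 1, so not a primitive root.
g = 6: 6^54 ≡ 108; 6^36 ≡ 63 — none is 1, so 6 is a primitive root.
So 6 is the smallest generator of (Z/109Z)^×.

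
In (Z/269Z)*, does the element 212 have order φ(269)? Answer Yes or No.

φ(269) = 269 − 1 = 268 = 2^2 · 67.
An element g generates (Z/269Z)^× iff g^(268/q) ≢ 1 (mod 269) for each prime q ∈ {2, 67}.
212^134 ≡ 1 (mod 269)  [q = 2: ≡ 1 ✗]
212^4 ≡ 172 (mod 269)  [q = 67: ≢ 1 ✓]
The check at q = 2 fails, so 212 generates a proper subgroup.

No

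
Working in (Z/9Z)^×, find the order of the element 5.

ord(5) | φ(9) = φ(3^2) = 3·(3−1) = 6 = 2 · 3.
Divisors of 6: 1, 2, 3, 6.
Test each divisor d:
5^1 ≡ 5 (mod 9)
5^2 ≡ 7 (mod 9)
5^3 ≡ 8 (mod 9)
5^6 ≡ 1 (mod 9) ✓
Therefore the multiplicative order of 5 modulo 9 is 6.

6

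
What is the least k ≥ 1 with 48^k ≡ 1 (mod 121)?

By Lagrange's theorem, ord_121(48) divides φ(121) = φ(11^2) = 11·(11−1) = 110 = 2 · 5 · 11.
Divisors of 110: 1, 2, 5, 10, 11, 22, 55, 110.
Test each divisor d:
48^1 ≡ 48 (mod 121)
48^2 ≡ 5 (mod 121)
48^5 ≡ 111 (mod 121)
48^10 ≡ 100 (mod 121)
48^11 ≡ 81 (mod 121)
48^22 ≡ 27 (mod 121)
48^55 ≡ 1 (mod 121) ✓
Hence ord(48) = 55.

55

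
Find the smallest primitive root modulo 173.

2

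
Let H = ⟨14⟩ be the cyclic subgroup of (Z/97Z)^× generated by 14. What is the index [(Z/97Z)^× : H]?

1

ord(14) | φ(97) = 97 − 1 = 96 = 2^5 · 3.
Divisors of 96: 1, 2, 3, 4, 6, 8, 12, 16, 24, 32, 48, 96.
Test each divisor d:
14^1 ≡ 14
14^2 ≡ 2
14^3 ≡ 28
14^4 ≡ 4
14^6 ≡ 8
14^8 ≡ 16
14^12 ≡ 64
14^16 ≡ 62
14^24 ≡ 22
14^32 ≡ 61
14^48 ≡ 96
14^96 ≡ 1
The order of 14 is 96, so the subgroup it generates has 96 elements.
[(Z/97Z)^× : ⟨14⟩] = 96/96 = 1.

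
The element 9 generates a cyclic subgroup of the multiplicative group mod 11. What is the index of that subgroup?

The order of 9 must divide φ(11) = 11 − 1 = 10 = 2 · 5.
Divisors of 10: 1, 2, 5, 10.
Check 9^d mod 11 for each divisor in increasing order:
9^1 ≡ 9 (mod 11)
9^2 ≡ 4 (mod 11)
9^5 ≡ 1 (mod 11) ✓
The order of 9 is 5, so the subgroup it generates has 5 elements.
Index = |(Z/11Z)^×| / |⟨9⟩| = 10 / 5 = 2.

2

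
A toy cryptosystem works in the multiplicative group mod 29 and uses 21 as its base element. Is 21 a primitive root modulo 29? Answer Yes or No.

Yes

φ(29) = 29 − 1 = 28 = 2^2 · 7.
21 is a primitive root mod 29 iff 21^(φ(29)/q) ≢ 1 for every prime q | φ(29), i.e. q ∈ {2, 7}.
21^14 ≡ 28 (mod 29)  [q = 2: ≢ 1 ✓]
21^4 ≡ 7 (mod 29)  [q = 7: ≢ 1 ✓]
None equal 1, so ord_29(21) = 28: 21 is a primitive root.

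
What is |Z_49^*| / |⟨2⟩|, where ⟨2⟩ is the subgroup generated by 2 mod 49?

The order of 2 must divide φ(49) = φ(7^2) = 7·(7−1) = 42 = 2 · 3 · 7.
Divisors of 42: 1, 2, 3, 6, 7, 14, 21, 42.
Check 2^d mod 49 for each divisor in increasing order:
2^1 ≡ 2 (mod 49)
2^2 ≡ 4 (mod 49)
2^3 ≡ 8 (mod 49)
2^6 ≡ 15 (mod 49)
2^7 ≡ 30 (mod 49)
2^14 ≡ 18 (mod 49)
2^21 ≡ 1 (mod 49) ✓
The order of 2 is 21, so the subgroup it generates has 21 elements.
The index is φ(49) / ord(2) = 42 / 21 = 2.

2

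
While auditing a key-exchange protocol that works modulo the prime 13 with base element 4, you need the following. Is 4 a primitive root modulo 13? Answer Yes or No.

φ(13) = 13 − 1 = 12 = 2^2 · 3.
An element g generates (Z/13Z)^× iff g^(12/q) ≢ 1 (mod 13) for each prime q ∈ {2, 3}.
4^6 ≡ 1 (mod 13)  [q = 2: ≡ 1 ✗]
4^4 ≡ 9 (mod 13)  [q = 3: ≢ 1 ✓]
The check at q = 2 fails, so 4 generates a proper subgroup.

No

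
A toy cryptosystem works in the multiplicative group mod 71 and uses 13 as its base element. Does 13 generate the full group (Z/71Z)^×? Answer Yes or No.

φ(71) = 71 − 1 = 70 = 2 · 5 · 7.
Test 13^(70/q) mod 71 for each prime factor q of 70:
13^35 ≡ 70 (mod 71)  [q = 2: ≢ 1 ✓]
13^14 ≡ 25 (mod 71)  [q = 5: ≢ 1 ✓]
13^10 ≡ 20 (mod 71)  [q = 7: ≢ 1 ✓]
None equal 1, so ord_71(13) = 70: 13 is a primitive root.

Yes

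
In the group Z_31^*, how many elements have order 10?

4

φ(31) = 31 − 1 = 30 = 2 · 3 · 5.
(Z/31Z)^× is cyclic (|G| = 30); a cyclic group of order m has exactly φ(d) elements of each order d | m, and none otherwise.
10 = 2 · 5 divides 30, and φ(10) = 4.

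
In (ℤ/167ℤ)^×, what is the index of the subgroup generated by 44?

2

ord(44) | φ(167) = 167 − 1 = 166 = 2 · 83.
Divisors of 166: 1, 2, 83, 166.
Test each divisor d:
44^1 ≡ 44 (mod 167)
44^2 ≡ 99 (mod 167)
44^83 ≡ 1 (mod 167) ✓
The order of 44 is 83, so the subgroup it generates has 83 elements.
The index is φ(167) / ord(44) = 166 / 83 = 2.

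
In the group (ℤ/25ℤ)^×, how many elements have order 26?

0

φ(25) = φ(5^2) = 5·(5−1) = 20 = 2^2 · 5.
In a cyclic group of order 20, there are φ(d) elements of order d for each divisor d of 20, and zero for non-divisors.
26 does not divide 20, so no element of (Z/25Z)^× has order 26.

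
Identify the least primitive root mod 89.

3

φ(89) = 89 − 1 = 88 = 2^3 · 11.
Test candidates g = 2, 3, … against the prime factors q ∈ {2, 11} of φ(89): g is a generator iff g^(88/q) ≢ 1 for every such q.
g = 2: 2^44 ≡ 1 — hits 1, so not a primitive root.
g = 3: 3^44 ≡ 88; 3^8 ≡ 64 — none is 1, so 3 is a primitive root.
The smallest primitive root modulo 89 is 3.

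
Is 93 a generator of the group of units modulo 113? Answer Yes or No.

Yes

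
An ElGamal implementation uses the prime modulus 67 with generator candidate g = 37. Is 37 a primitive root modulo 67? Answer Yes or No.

φ(67) = 67 − 1 = 66 = 2 · 3 · 11.
37 is a primitive root mod 67 iff 37^(φ(67)/q) ≢ 1 for every prime q | φ(67), i.e. q ∈ {2, 3, 11}.
37^33 ≡ 1 (mod 67)  [q = 2: ≡ 1 ✗]
37^22 ≡ 37 (mod 67)  [q = 3: ≢ 1 ✓]
37^6 ≡ 1 (mod 67)  [q = 11: ≡ 1 ✗]
Since 37^33 ≡ 1, the order of 37 divides 33 < 66, so 37 is not a primitive root.

No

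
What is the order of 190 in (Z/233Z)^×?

232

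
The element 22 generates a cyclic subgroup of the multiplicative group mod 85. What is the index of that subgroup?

ord(22) | φ(85) = φ(5·17) = (5−1)·(17−1) = 4·16 = 64 = 2^6.
Divisors of 64: 1, 2, 4, 8, 16, 32, 64.
Compute 22^d (mod 85) for the divisors d until we hit 1:
22^1 ≡ 22
22^2 ≡ 59
22^4 ≡ 81
22^8 ≡ 16
22^16 ≡ 1
The order of 22 is 16, so the subgroup it generates has 16 elements.
Index = |(Z/85Z)^×| / |⟨22⟩| = 64 / 16 = 4.

4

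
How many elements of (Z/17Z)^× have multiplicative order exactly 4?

φ(17) = 17 − 1 = 16 = 2^4.
(Z/17Z)^× is cyclic (|G| = 16); a cyclic group of order m has exactly φ(d) elements of each order d | m, and none otherwise.
4 = 2^2 divides 16, and φ(4) = 2.

2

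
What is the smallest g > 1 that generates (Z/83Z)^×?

φ(83) = 83 − 1 = 82 = 2 · 41.
g is a primitive root iff g^(82/q) ≢ 1 (mod 83) for each prime q ∈ {2, 41}.
g = 2: 2^41 ≡ 82; 2^2 ≡ 4 — none is 1, so 2 is a primitive root.
Hence the least primitive root of 83 is 2.

2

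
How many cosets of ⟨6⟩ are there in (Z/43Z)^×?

ord(6) | φ(43) = 43 − 1 = 42 = 2 · 3 · 7.
Divisors of 42: 1, 2, 3, 6, 7, 14, 21, 42.
Evaluate successive powers at the divisors of 42:
6^1 ≡ 6 (mod 43)
6^2 ≡ 36 (mod 43)
6^3 ≡ 1 (mod 43) ✓
So ord_43(6) = 3, hence |⟨6⟩| = 3.
Index = |(Z/43Z)^×| / |⟨6⟩| = 42 / 3 = 14.

14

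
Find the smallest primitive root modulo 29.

φ(29) = 29 − 1 = 28 = 2^2 · 7.
Test candidates g = 2, 3, … against the prime factors q ∈ {2, 7} of φ(29): g is a generator iff g^(28/q) ≢ 1 for every such q.
g = 2: 2^14 ≡ 28; 2^4 ≡ 16 — none is 1, so 2 is a primitive root.
So 2 is the smallest generator of (Z/29Z)^×.

2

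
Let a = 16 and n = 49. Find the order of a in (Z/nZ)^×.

The order of 16 must divide φ(49) = φ(7^2) = 7·(7−1) = 42 = 2 · 3 · 7.
Divisors of 42: 1, 2, 3, 6, 7, 14, 21, 42.
Evaluate successive powers at the divisors of 42:
16^1 ≡ 16 (mod 49)
16^2 ≡ 11 (mod 49)
16^3 ≡ 29 (mod 49)
16^6 ≡ 8 (mod 49)
16^7 ≡ 30 (mod 49)
16^14 ≡ 18 (mod 49)
16^21 ≡ 1 (mod 49) ✓
Therefore the multiplicative order of 16 modulo 49 is 21.

21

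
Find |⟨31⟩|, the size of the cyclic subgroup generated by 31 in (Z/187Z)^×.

Since 31 ∈ (Z/187Z)^×, its order divides φ(187) = φ(11·17) = (11−1)·(17−1) = 10·16 = 160 = 2^5 · 5.
Divisors of 160: 1, 2, 4, 5, 8, 10, 16, 20, 32, 40, 80, 160.
Test each divisor d:
31^1 ≡ 31 (mod 187)
31^2 ≡ 26 (mod 187)
31^4 ≡ 115 (mod 187)
31^5 ≡ 12 (mod 187)
31^8 ≡ 135 (mod 187)
31^10 ≡ 144 (mod 187)
31^16 ≡ 86 (mod 187)
31^20 ≡ 166 (mod 187)
31^32 ≡ 103 (mod 187)
31^40 ≡ 67 (mod 187)
31^80 ≡ 1 (mod 187) ✓
The smallest such exponent is 80, so the order of 31 is 80.

80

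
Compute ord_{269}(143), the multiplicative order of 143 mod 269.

67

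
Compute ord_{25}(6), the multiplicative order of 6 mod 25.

The order of 6 must divide φ(25) = φ(5^2) = 5·(5−1) = 20 = 2^2 · 5.
Divisors of 20: 1, 2, 4, 5, 10, 20.
Test each divisor d:
6^1 ≡ 6 (mod 25)
6^2 ≡ 11 (mod 25)
6^4 ≡ 21 (mod 25)
6^5 ≡ 1 (mod 25) ✓
The smallest such exponent is 5, so the order of 6 is 5.

5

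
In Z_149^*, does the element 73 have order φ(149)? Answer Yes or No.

No

φ(149) = 149 − 1 = 148 = 2^2 · 37.
73 is a primitive root mod 149 iff 73^(φ(149)/q) ≢ 1 for every prime q | φ(149), i.e. q ∈ {2, 37}.
73^74 ≡ 1 (mod 149)  [q = 2: ≡ 1 ✗]
73^4 ≡ 33 (mod 149)  [q = 37: ≢ 1 ✓]
73^74 ≡ 1 shows ord(73) | 74, strictly less than φ(149); not a primitive root.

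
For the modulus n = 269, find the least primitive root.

2

φ(269) = 269 − 1 = 268 = 2^2 · 67.
g is a primitive root iff g^(268/q) ≢ 1 (mod 269) for each prime q ∈ {2, 67}.
g = 2: 2^134 ≡ 268; 2^4 ≡ 16 — none is 1, so 2 is a primitive root.
Hence the least primitive root of 269 is 2.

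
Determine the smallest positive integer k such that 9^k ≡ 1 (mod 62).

15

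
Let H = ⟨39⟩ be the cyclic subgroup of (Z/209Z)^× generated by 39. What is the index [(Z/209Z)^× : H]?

18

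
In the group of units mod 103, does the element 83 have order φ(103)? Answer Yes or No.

φ(103) = 103 − 1 = 102 = 2 · 3 · 17.
An element g generates (Z/103Z)^× iff g^(102/q) ≢ 1 (mod 103) for each prime q ∈ {2, 3, 17}.
83^51 ≡ 1 (mod 103)  [q = 2: ≡ 1 ✗]
83^34 ≡ 46 (mod 103)  [q = 3: ≢ 1 ✓]
83^6 ≡ 23 (mod 103)  [q = 17: ≢ 1 ✓]
Since 83^51 ≡ 1, the order of 83 divides 51 < 102, so 83 is not a primitive root.

No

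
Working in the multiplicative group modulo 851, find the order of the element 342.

198

ord(342) | φ(851) = φ(23·37) = (23−1)·(37−1) = 22·36 = 792 = 2^3 · 3^2 · 11.
Divisors of 792: 1, 2, 3, 4, 6, 8, 9, 11, 12, 18, 22, 24, 33, 36, 44, 66, 72, 88, 99, 132, 198, 264, 396, 792.
Test each divisor d:
342^1 ≡ 342 (mod 851)
342^2 ≡ 377 (mod 851)
342^3 ≡ 433 (mod 851)
342^4 ≡ 12 (mod 851)
342^6 ≡ 269 (mod 851)
342^8 ≡ 144 (mod 851)
342^9 ≡ 741 (mod 851)
342^11 ≡ 229 (mod 851)
342^12 ≡ 26 (mod 851)
342^18 ≡ 186 (mod 851)
342^22 ≡ 530 (mod 851)
342^24 ≡ 676 (mod 851)
342^33 ≡ 528 (mod 851)
342^36 ≡ 556 (mod 851)
342^44 ≡ 70 (mod 851)
342^66 ≡ 507 (mod 851)
342^72 ≡ 223 (mod 851)
342^88 ≡ 645 (mod 851)
342^99 ≡ 482 (mod 851)
342^132 ≡ 47 (mod 851)
342^198 ≡ 1 (mod 851) ✓
Hence ord(342) = 198.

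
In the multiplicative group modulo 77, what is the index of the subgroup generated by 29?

6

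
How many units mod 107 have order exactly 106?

52

φ(107) = 107 − 1 = 106 = 2 · 53.
Since (Z/107Z)^× is cyclic of order 106, the number of elements of order d is φ(d) when d | 106 and 0 otherwise.
106 = 2 · 53 divides 106, and φ(106) = 52.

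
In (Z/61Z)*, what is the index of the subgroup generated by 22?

4

By Lagrange's theorem, ord_61(22) divides φ(61) = 61 − 1 = 60 = 2^2 · 3 · 5.
Divisors of 60: 1, 2, 3, 4, 5, 6, 10, 12, 15, 20, 30, 60.
Compute 22^d (mod 61) for the divisors d until we hit 1:
22^1 ≡ 22
22^2 ≡ 57
22^3 ≡ 34
22^4 ≡ 16
22^5 ≡ 47
22^6 ≡ 58
22^10 ≡ 13
22^12 ≡ 9
22^15 ≡ 1
Thus |⟨22⟩| = ord(22) = 15.
The index is φ(61) / ord(22) = 60 / 15 = 4.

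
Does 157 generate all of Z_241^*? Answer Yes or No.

φ(241) = 241 − 1 = 240 = 2^4 · 3 · 5.
An element g generates (Z/241Z)^× iff g^(240/q) ≢ 1 (mod 241) for each prime q ∈ {2, 3, 5}.
157^120 ≡ 240 (mod 241)  [q = 2: ≢ 1 ✓]
157^80 ≡ 225 (mod 241)  [q = 3: ≢ 1 ✓]
157^48 ≡ 205 (mod 241)  [q = 5: ≢ 1 ✓]
None equal 1, so ord_241(157) = 240: 157 is a primitive root.

Yes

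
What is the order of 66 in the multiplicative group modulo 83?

82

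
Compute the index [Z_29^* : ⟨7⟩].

4

Since 7 ∈ (Z/29Z)^×, its order divides φ(29) = 29 − 1 = 28 = 2^2 · 7.
Divisors of 28: 1, 2, 4, 7, 14, 28.
Evaluate successive powers at the divisors of 28:
7^1 ≡ 7
7^2 ≡ 20
7^4 ≡ 23
7^7 ≡ 1
The order of 7 is 7, so the subgroup it generates has 7 elements.
[(Z/29Z)^× : ⟨7⟩] = 28/7 = 4.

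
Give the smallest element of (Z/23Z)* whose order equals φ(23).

5

φ(23) = 23 − 1 = 22 = 2 · 11.
Test candidates g = 2, 3, … against the prime factors q ∈ {2, 11} of φ(23): g is a generator iff g^(22/q) ≢ 1 for every such q.
g = 2: 2^11 ≡ 1 — hits 1, so not a primitive root.
g = 3: 3^11 ≡ 1 — hits 1, so not a primitive root.
g = 4: 4^11 ≡ 1 — hits 1, so not a primitive root.
g = 5: 5^11 ≡ 22; 5^2 ≡ 2 — none is 1, so 5 is a primitive root.
The smallest primitive root modulo 23 is 5.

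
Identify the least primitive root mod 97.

5

φ(97) = 97 − 1 = 96 = 2^5 · 3.
g is a primitive root iff g^(96/q) ≢ 1 (mod 97) for each prime q ∈ {2, 3}.
g = 2: 2^48 ≡ 1 — hits 1, so not a primitive root.
g = 3: 3^48 ≡ 1 — hits 1, so not a primitive root.
g = 4: 4^48 ≡ 1 — hits 1, so not a primitive root.
g = 5: 5^48 ≡ 96; 5^32 ≡ 35 — none is 1, so 5 is a primitive root.
Hence the least primitive root of 97 is 5.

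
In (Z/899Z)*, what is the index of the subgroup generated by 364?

Since 364 ∈ (Z/899Z)^×, its order divides φ(899) = φ(29·31) = (29−1)·(31−1) = 28·30 = 840 = 2^3 · 3 · 5 · 7.
Divisors of 840: 1, 2, 3, 4, 5, 6, 7, 8, 10, 12, 14, 15, 20, 21, 24, 28, 30, 35, 40, 42, 56, 60, 70, 84, 105, 120, 140, 168, 210, 280, 420, 840.
Test each divisor d:
364^1 ≡ 364 (mod 899)
364^2 ≡ 343 (mod 899)
364^3 ≡ 790 (mod 899)
364^4 ≡ 779 (mod 899)
364^5 ≡ 371 (mod 899)
364^6 ≡ 194 (mod 899)
364^7 ≡ 494 (mod 899)
364^8 ≡ 16 (mod 899)
364^10 ≡ 94 (mod 899)
364^12 ≡ 777 (mod 899)
364^14 ≡ 407 (mod 899)
364^15 ≡ 712 (mod 899)
364^20 ≡ 745 (mod 899)
364^21 ≡ 581 (mod 899)
364^24 ≡ 500 (mod 899)
364^28 ≡ 233 (mod 899)
364^30 ≡ 807 (mod 899)
364^35 ≡ 30 (mod 899)
364^40 ≡ 342 (mod 899)
364^42 ≡ 436 (mod 899)
364^56 ≡ 349 (mod 899)
364^60 ≡ 373 (mod 899)
364^70 ≡ 1 (mod 899) ✓
So ord_899(364) = 70, hence |⟨364⟩| = 70.
[(Z/899Z)^× : ⟨364⟩] = 840/70 = 12.

12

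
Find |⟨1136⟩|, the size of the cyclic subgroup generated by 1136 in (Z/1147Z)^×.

By Lagrange's theorem, ord_1147(1136) divides φ(1147) = φ(31·37) = (31−1)·(37−1) = 30·36 = 1080 = 2^3 · 3^3 · 5.
Divisors of 1080: 1, 2, 3, 4, 5, 6, 8, 9, 10, 12, 15, 18, 20, 24, 27, 30, 36, 40, 45, 54, 60, 72, 90, 108, 120, 135, 180, 216, 270, 360, 540, 1080.
Check 1136^d mod 1147 for each divisor in increasing order:
1136^1 ≡ 1136
1136^2 ≡ 121
1136^3 ≡ 963
1136^4 ≡ 877
1136^5 ≡ 676
1136^6 ≡ 593
1136^8 ≡ 639
1136^9 ≡ 1000
1136^10 ≡ 470
1136^12 ≡ 667
1136^15 ≡ 1
Hence ord(1136) = 15.

15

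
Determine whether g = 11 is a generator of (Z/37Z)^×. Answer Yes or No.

φ(37) = 37 − 1 = 36 = 2^2 · 3^2.
11 is a primitive root mod 37 iff 11^(φ(37)/q) ≢ 1 for every prime q | φ(37), i.e. q ∈ {2, 3}.
11^18 ≡ 1 (mod 37)  [q = 2: ≡ 1 ✗]
11^12 ≡ 1 (mod 37)  [q = 3: ≡ 1 ✗]
Since 11^18 ≡ 1, the order of 11 divides 18 < 36, so 11 is not a primitive root.

No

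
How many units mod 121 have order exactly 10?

4

φ(121) = φ(11^2) = 11·(11−1) = 110 = 2 · 5 · 11.
(Z/121Z)^× is cyclic (|G| = 110); a cyclic group of order m has exactly φ(d) elements of each order d | m, and none otherwise.
10 = 2 · 5 divides 110, and φ(10) = 4.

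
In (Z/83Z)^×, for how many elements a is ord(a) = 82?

40

φ(83) = 83 − 1 = 82 = 2 · 41.
(Z/83Z)^× is cyclic (|G| = 82); a cyclic group of order m has exactly φ(d) elements of each order d | m, and none otherwise.
82 = 2 · 41 divides 82, and φ(82) = 40.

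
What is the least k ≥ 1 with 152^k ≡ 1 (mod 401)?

By Lagrange's theorem, ord_401(152) divides φ(401) = 401 − 1 = 400 = 2^4 · 5^2.
Divisors of 400: 1, 2, 4, 5, 8, 10, 16, 20, 25, 40, 50, 80, 100, 200, 400.
Evaluate successive powers at the divisors of 400:
152^1 ≡ 152
152^2 ≡ 247
152^4 ≡ 57
152^5 ≡ 243
152^8 ≡ 41
152^10 ≡ 102
152^16 ≡ 77
152^20 ≡ 379
152^25 ≡ 268
152^40 ≡ 83
152^50 ≡ 45
152^80 ≡ 72
152^100 ≡ 20
152^200 ≡ 400
152^400 ≡ 1
The smallest such exponent is 400, so the order of 152 is 400.

400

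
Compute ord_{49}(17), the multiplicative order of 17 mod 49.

42

The order of 17 must divide φ(49) = φ(7^2) = 7·(7−1) = 42 = 2 · 3 · 7.
Divisors of 42: 1, 2, 3, 6, 7, 14, 21, 42.
Check 17^d mod 49 for each divisor in increasing order:
17^1 ≡ 17
17^2 ≡ 44
17^3 ≡ 13
17^6 ≡ 22
17^7 ≡ 31
17^14 ≡ 30
17^21 ≡ 48
17^42 ≡ 1
Hence ord(17) = 42.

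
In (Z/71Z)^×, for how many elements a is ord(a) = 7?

6

φ(71) = 71 − 1 = 70 = 2 · 5 · 7.
(Z/71Z)^× is cyclic (|G| = 70); a cyclic group of order m has exactly φ(d) elements of each order d | m, and none otherwise.
7 | 70, and φ(7) = 7 − 1 = 6.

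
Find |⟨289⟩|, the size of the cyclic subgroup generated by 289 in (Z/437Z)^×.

The order of 289 must divide φ(437) = φ(19·23) = (19−1)·(23−1) = 18·22 = 396 = 2^2 · 3^2 · 11.
Divisors of 396: 1, 2, 3, 4, 6, 9, 11, 12, 18, 22, 33, 36, 44, 66, 99, 132, 198, 396.
Evaluate successive powers at the divisors of 396:
289^1 ≡ 289
289^2 ≡ 54
289^3 ≡ 311
289^4 ≡ 294
289^6 ≡ 144
289^9 ≡ 210
289^11 ≡ 415
289^12 ≡ 197
289^18 ≡ 400
289^22 ≡ 47
289^33 ≡ 277
289^36 ≡ 58
289^44 ≡ 24
289^66 ≡ 254
289^99 ≡ 1
So ord_437(289) = 99.

99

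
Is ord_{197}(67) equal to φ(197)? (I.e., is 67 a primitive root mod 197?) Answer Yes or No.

φ(197) = 197 − 1 = 196 = 2^2 · 7^2.
An element g generates (Z/197Z)^× iff g^(196/q) ≢ 1 (mod 197) for each prime q ∈ {2, 7}.
67^98 ≡ 196 (mod 197)  [q = 2: ≢ 1 ✓]
67^28 ≡ 191 (mod 197)  [q = 7: ≢ 1 ✓]
Every test exponent gives a nontrivial residue, hence 67 generates the full group.

Yes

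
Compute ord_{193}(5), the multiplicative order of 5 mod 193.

The order of 5 must divide φ(193) = 193 − 1 = 192 = 2^6 · 3.
Divisors of 192: 1, 2, 3, 4, 6, 8, 12, 16, 24, 32, 48, 64, 96, 192.
Evaluate successive powers at the divisors of 192:
5^1 ≡ 5 (mod 193)
5^2 ≡ 25 (mod 193)
5^3 ≡ 125 (mod 193)
5^4 ≡ 46 (mod 193)
5^6 ≡ 185 (mod 193)
5^8 ≡ 186 (mod 193)
5^12 ≡ 64 (mod 193)
5^16 ≡ 49 (mod 193)
5^24 ≡ 43 (mod 193)
5^32 ≡ 85 (mod 193)
5^48 ≡ 112 (mod 193)
5^64 ≡ 84 (mod 193)
5^96 ≡ 192 (mod 193)
5^192 ≡ 1 (mod 193) ✓
Therefore the multiplicative order of 5 modulo 193 is 192.

192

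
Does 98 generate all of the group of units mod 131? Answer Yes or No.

φ(131) = 131 − 1 = 130 = 2 · 5 · 13.
98 is a primitive root mod 131 iff 98^(φ(131)/q) ≢ 1 for every prime q | φ(131), i.e. q ∈ {2, 5, 13}.
98^65 ≡ 130 (mod 131)  [q = 2: ≢ 1 ✓]
98^26 ≡ 61 (mod 131)  [q = 5: ≢ 1 ✓]
98^10 ≡ 63 (mod 131)  [q = 13: ≢ 1 ✓]
None equal 1, so ord_131(98) = 130: 98 is a primitive root.

Yes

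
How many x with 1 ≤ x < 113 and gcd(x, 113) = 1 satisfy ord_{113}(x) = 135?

0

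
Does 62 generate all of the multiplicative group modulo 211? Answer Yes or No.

φ(211) = 211 − 1 = 210 = 2 · 3 · 5 · 7.
An element g generates (Z/211Z)^× iff g^(210/q) ≢ 1 (mod 211) for each prime q ∈ {2, 3, 5, 7}.
62^105 ≡ 1 (mod 211)  [q = 2: ≡ 1 ✗]
62^70 ≡ 14 (mod 211)  [q = 3: ≢ 1 ✓]
62^42 ≡ 107 (mod 211)  [q = 5: ≢ 1 ✓]
62^30 ≡ 148 (mod 211)  [q = 7: ≢ 1 ✓]
Since 62^105 ≡ 1, the order of 62 divides 105 < 210, so 62 is not a primitive root.

No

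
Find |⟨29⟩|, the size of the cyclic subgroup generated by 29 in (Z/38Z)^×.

18

The order of 29 must divide φ(38) = φ(2)·φ(19) = 1·18 = 18 = 2 · 3^2.
Divisors of 18: 1, 2, 3, 6, 9, 18.
Check 29^d mod 38 for each divisor in increasing order:
29^1 ≡ 29
29^2 ≡ 5
29^3 ≡ 31
29^6 ≡ 11
29^9 ≡ 37
29^18 ≡ 1
The smallest such exponent is 18, so the order of 29 is 18.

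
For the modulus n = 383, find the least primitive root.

5

φ(383) = 383 − 1 = 382 = 2 · 191.
g is a primitive root iff g^(382/q) ≢ 1 (mod 383) for each prime q ∈ {2, 191}.
g = 2: 2^191 ≡ 1 — hits 1, so not a primitive root.
g = 3: 3^191 ≡ 1 — hits 1, so not a primitive root.
g = 4: 4^191 ≡ 1 — hits 1, so not a primitive root.
g = 5: 5^191 ≡ 382; 5^2 ≡ 25 — none is 1, so 5 is a primitive root.
So 5 is the smallest generator of (Z/383Z)^×.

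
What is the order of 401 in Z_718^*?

358

ord(401) | φ(718) = φ(2)·φ(359) = 1·358 = 358 = 2 · 179.
Divisors of 358: 1, 2, 179, 358.
Check 401^d mod 718 for each divisor in increasing order:
401^1 ≡ 401 (mod 718)
401^2 ≡ 687 (mod 718)
401^179 ≡ 717 (mod 718)
401^358 ≡ 1 (mod 718) ✓
Therefore the multiplicative order of 401 modulo 718 is 358.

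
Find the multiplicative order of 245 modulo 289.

The order of 245 must divide φ(289) = φ(17^2) = 17·(17−1) = 272 = 2^4 · 17.
Divisors of 272: 1, 2, 4, 8, 16, 17, 34, 68, 136, 272.
Test each divisor d:
245^1 ≡ 245 (mod 289)
245^2 ≡ 202 (mod 289)
245^4 ≡ 55 (mod 289)
245^8 ≡ 135 (mod 289)
245^16 ≡ 18 (mod 289)
245^17 ≡ 75 (mod 289)
245^34 ≡ 134 (mod 289)
245^68 ≡ 38 (mod 289)
245^136 ≡ 288 (mod 289)
245^272 ≡ 1 (mod 289) ✓
Therefore the multiplicative order of 245 modulo 289 is 272.

272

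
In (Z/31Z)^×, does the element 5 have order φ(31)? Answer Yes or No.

φ(31) = 31 − 1 = 30 = 2 · 3 · 5.
An element g generates (Z/31Z)^× iff g^(30/q) ≢ 1 (mod 31) for each prime q ∈ {2, 3, 5}.
5^15 ≡ 1 (mod 31)  [q = 2: ≡ 1 ✗]
5^10 ≡ 5 (mod 31)  [q = 3: ≢ 1 ✓]
5^6 ≡ 1 (mod 31)  [q = 5: ≡ 1 ✗]
Since 5^15 ≡ 1, the order of 5 divides 15 < 30, so 5 is not a primitive root.

No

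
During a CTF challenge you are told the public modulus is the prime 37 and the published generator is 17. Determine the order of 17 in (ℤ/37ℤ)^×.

36

The order of 17 must divide φ(37) = 37 − 1 = 36 = 2^2 · 3^2.
Divisors of 36: 1, 2, 3, 4, 6, 9, 12, 18, 36.
Check 17^d mod 37 for each divisor in increasing order:
17^1 ≡ 17 (mod 37)
17^2 ≡ 30 (mod 37)
17^3 ≡ 29 (mod 37)
17^4 ≡ 12 (mod 37)
17^6 ≡ 27 (mod 37)
17^9 ≡ 6 (mod 37)
17^12 ≡ 26 (mod 37)
17^18 ≡ 36 (mod 37)
17^36 ≡ 1 (mod 37) ✓
Therefore the multiplicative order of 17 modulo 37 is 36.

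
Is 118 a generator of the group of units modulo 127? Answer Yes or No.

Yes

φ(127) = 127 − 1 = 126 = 2 · 3^2 · 7.
It suffices to check that the order of 118 is not a proper divisor of 126: compute 118^(126/q) for q ∈ {2, 3, 7}.
118^63 ≡ 126 (mod 127)  [q = 2: ≢ 1 ✓]
118^42 ≡ 19 (mod 127)  [q = 3: ≢ 1 ✓]
118^18 ≡ 16 (mod 127)  [q = 7: ≢ 1 ✓]
All checks pass, so 118 has order 126 and is a primitive root modulo 127.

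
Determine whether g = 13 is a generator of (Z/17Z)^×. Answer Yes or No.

No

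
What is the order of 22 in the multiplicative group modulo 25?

20

The order of 22 must divide φ(25) = φ(5^2) = 5·(5−1) = 20 = 2^2 · 5.
Divisors of 20: 1, 2, 4, 5, 10, 20.
Test each divisor d:
22^1 ≡ 22 (mod 25)
22^2 ≡ 9 (mod 25)
22^4 ≡ 6 (mod 25)
22^5 ≡ 7 (mod 25)
22^10 ≡ 24 (mod 25)
22^20 ≡ 1 (mod 25) ✓
So ord_25(22) = 20.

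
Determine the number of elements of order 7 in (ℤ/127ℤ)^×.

6

φ(127) = 127 − 1 = 126 = 2 · 3^2 · 7.
In a cyclic group of order 126, there are φ(d) elements of order d for each divisor d of 126, and zero for non-divisors.
7 | 126, and φ(7) = 7 − 1 = 6.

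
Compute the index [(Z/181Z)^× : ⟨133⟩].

30

By Lagrange's theorem, ord_181(133) divides φ(181) = 181 − 1 = 180 = 2^2 · 3^2 · 5.
Divisors of 180: 1, 2, 3, 4, 5, 6, 9, 10, 12, 15, 18, 20, 30, 36, 45, 60, 90, 180.
Test each divisor d:
133^1 ≡ 133
133^2 ≡ 132
133^3 ≡ 180
133^4 ≡ 48
133^5 ≡ 49
133^6 ≡ 1
So ord_181(133) = 6, hence |⟨133⟩| = 6.
[(Z/181Z)^× : ⟨133⟩] = 180/6 = 30.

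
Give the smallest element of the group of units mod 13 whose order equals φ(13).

2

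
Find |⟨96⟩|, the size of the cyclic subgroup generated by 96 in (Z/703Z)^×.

36

ord(96) | φ(703) = φ(19·37) = (19−1)·(37−1) = 18·36 = 648 = 2^3 · 3^4.
Divisors of 648: 1, 2, 3, 4, 6, 8, 9, 12, 18, 24, 27, 36, 54, 72, 81, 108, 162, 216, 324, 648.
Test each divisor d:
96^1 ≡ 96 (mod 703)
96^2 ≡ 77 (mod 703)
96^3 ≡ 362 (mod 703)
96^4 ≡ 305 (mod 703)
96^6 ≡ 286 (mod 703)
96^8 ≡ 229 (mod 703)
96^9 ≡ 191 (mod 703)
96^12 ≡ 248 (mod 703)
96^18 ≡ 628 (mod 703)
96^24 ≡ 343 (mod 703)
96^27 ≡ 438 (mod 703)
96^36 ≡ 1 (mod 703) ✓
Therefore the multiplicative order of 96 modulo 703 is 36.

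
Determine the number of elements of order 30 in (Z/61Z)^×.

8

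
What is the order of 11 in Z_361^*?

57

Since 11 ∈ (Z/361Z)^×, its order divides φ(361) = φ(19^2) = 19·(19−1) = 342 = 2 · 3^2 · 19.
Divisors of 342: 1, 2, 3, 6, 9, 18, 19, 38, 57, 114, 171, 342.
Evaluate successive powers at the divisors of 342:
11^1 ≡ 11
11^2 ≡ 121
11^3 ≡ 248
11^6 ≡ 134
11^9 ≡ 20
11^18 ≡ 39
11^19 ≡ 68
11^38 ≡ 292
11^57 ≡ 1
Hence ord(11) = 57.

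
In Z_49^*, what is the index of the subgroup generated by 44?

2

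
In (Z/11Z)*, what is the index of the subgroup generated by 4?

2

Since 4 ∈ (Z/11Z)^×, its order divides φ(11) = 11 − 1 = 10 = 2 · 5.
Divisors of 10: 1, 2, 5, 10.
Check 4^d mod 11 for each divisor in increasing order:
4^1 ≡ 4 (mod 11)
4^2 ≡ 5 (mod 11)
4^5 ≡ 1 (mod 11) ✓
Thus |⟨4⟩| = ord(4) = 5.
Index = |(Z/11Z)^×| / |⟨4⟩| = 10 / 5 = 2.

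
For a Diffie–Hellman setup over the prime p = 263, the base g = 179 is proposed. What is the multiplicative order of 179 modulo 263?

131

By Lagrange's theorem, ord_263(179) divides φ(263) = 263 − 1 = 262 = 2 · 131.
Divisors of 262: 1, 2, 131, 262.
Evaluate successive powers at the divisors of 262:
179^1 ≡ 179 (mod 263)
179^2 ≡ 218 (mod 263)
179^131 ≡ 1 (mod 263) ✓
Hence ord(179) = 131.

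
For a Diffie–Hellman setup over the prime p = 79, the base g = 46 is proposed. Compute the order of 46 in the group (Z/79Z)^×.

Since 46 ∈ (Z/79Z)^×, its order divides φ(79) = 79 − 1 = 78 = 2 · 3 · 13.
Divisors of 78: 1, 2, 3, 6, 13, 26, 39, 78.
Compute 46^d (mod 79) for the divisors d until we hit 1:
46^1 ≡ 46 (mod 79)
46^2 ≡ 62 (mod 79)
46^3 ≡ 8 (mod 79)
46^6 ≡ 64 (mod 79)
46^13 ≡ 1 (mod 79) ✓
The smallest such exponent is 13, so the order of 46 is 13.

13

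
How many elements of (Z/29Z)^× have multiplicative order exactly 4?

2

φ(29) = 29 − 1 = 28 = 2^2 · 7.
(Z/29Z)^× is cyclic (|G| = 28); a cyclic group of order m has exactly φ(d) elements of each order d | m, and none otherwise.
4 = 2^2 divides 28, and φ(4) = 2.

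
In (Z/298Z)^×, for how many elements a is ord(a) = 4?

2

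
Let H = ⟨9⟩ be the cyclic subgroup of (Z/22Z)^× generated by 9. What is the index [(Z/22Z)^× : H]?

By Lagrange's theorem, ord_22(9) divides φ(22) = φ(2)·φ(11) = 1·10 = 10 = 2 · 5.
Divisors of 10: 1, 2, 5, 10.
Check 9^d mod 22 for each divisor in increasing order:
9^1 ≡ 9 (mod 22)
9^2 ≡ 15 (mod 22)
9^5 ≡ 1 (mod 22) ✓
Thus |⟨9⟩| = ord(9) = 5.
The index is φ(22) / ord(9) = 10 / 5 = 2.

2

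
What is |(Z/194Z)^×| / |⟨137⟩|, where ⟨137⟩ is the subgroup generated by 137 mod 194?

The order of 137 must divide φ(194) = φ(2)·φ(97) = 1·96 = 96 = 2^5 · 3.
Divisors of 96: 1, 2, 3, 4, 6, 8, 12, 16, 24, 32, 48, 96.
Compute 137^d (mod 194) for the divisors d until we hit 1:
137^1 ≡ 137
137^2 ≡ 145
137^3 ≡ 77
137^4 ≡ 73
137^6 ≡ 109
137^8 ≡ 91
137^12 ≡ 47
137^16 ≡ 133
137^24 ≡ 75
137^32 ≡ 35
137^48 ≡ 193
137^96 ≡ 1
So ord_194(137) = 96, hence |⟨137⟩| = 96.
The index is φ(194) / ord(137) = 96 / 96 = 1.

1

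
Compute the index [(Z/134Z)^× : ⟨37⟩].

22

The order of 37 must divide φ(134) = φ(2)·φ(67) = 1·66 = 66 = 2 · 3 · 11.
Divisors of 66: 1, 2, 3, 6, 11, 22, 33, 66.
Check 37^d mod 134 for each divisor in increasing order:
37^1 ≡ 37
37^2 ≡ 29
37^3 ≡ 1
Thus |⟨37⟩| = ord(37) = 3.
Index = |(Z/134Z)^×| / |⟨37⟩| = 66 / 3 = 22.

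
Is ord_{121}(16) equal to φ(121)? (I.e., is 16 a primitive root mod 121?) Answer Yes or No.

No

φ(121) = φ(11^2) = 11·(11−1) = 110 = 2 · 5 · 11.
It suffices to check that the order of 16 is not a proper divisor of 110: compute 16^(110/q) for q ∈ {2, 5, 11}.
16^55 ≡ 1 (mod 121)  [q = 2: ≡ 1 ✗]
16^22 ≡ 3 (mod 121)  [q = 5: ≢ 1 ✓]
16^10 ≡ 100 (mod 121)  [q = 11: ≢ 1 ✓]
Since 16^55 ≡ 1, the order of 16 divides 55 < 110, so 16 is not a primitive root.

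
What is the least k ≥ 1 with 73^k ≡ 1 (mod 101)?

ord(73) | φ(101) = 101 − 1 = 100 = 2^2 · 5^2.
Divisors of 100: 1, 2, 4, 5, 10, 20, 25, 50, 100.
Evaluate successive powers at the divisors of 100:
73^1 ≡ 73
73^2 ≡ 77
73^4 ≡ 71
73^5 ≡ 32
73^10 ≡ 14
73^20 ≡ 95
73^25 ≡ 10
73^50 ≡ 100
73^100 ≡ 1
The smallest such exponent is 100, so the order of 73 is 100.

100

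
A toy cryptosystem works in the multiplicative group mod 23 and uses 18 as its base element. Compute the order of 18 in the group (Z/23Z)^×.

11

ord(18) | φ(23) = 23 − 1 = 22 = 2 · 11.
Divisors of 22: 1, 2, 11, 22.
Test each divisor d:
18^1 ≡ 18 (mod 23)
18^2 ≡ 2 (mod 23)
18^11 ≡ 1 (mod 23) ✓
Therefore the multiplicative order of 18 modulo 23 is 11.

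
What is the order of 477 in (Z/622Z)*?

The order of 477 must divide φ(622) = φ(2)·φ(311) = 1·310 = 310 = 2 · 5 · 31.
Divisors of 310: 1, 2, 5, 10, 31, 62, 155, 310.
Evaluate successive powers at the divisors of 310:
477^1 ≡ 477 (mod 622)
477^2 ≡ 499 (mod 622)
477^5 ≡ 89 (mod 622)
477^10 ≡ 457 (mod 622)
477^31 ≡ 347 (mod 622)
477^62 ≡ 363 (mod 622)
477^155 ≡ 1 (mod 622) ✓
The smallest such exponent is 155, so the order of 477 is 155.

155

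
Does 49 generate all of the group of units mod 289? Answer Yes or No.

No

φ(289) = φ(17^2) = 17·(17−1) = 272 = 2^4 · 17.
It suffices to check that the order of 49 is not a proper divisor of 272: compute 49^(272/q) for q ∈ {2, 17}.
49^136 ≡ 1 (mod 289)  [q = 2: ≡ 1 ✗]
49^16 ≡ 103 (mod 289)  [q = 17: ≢ 1 ✓]
Since 49^136 ≡ 1, the order of 49 divides 136 < 272, so 49 is not a primitive root.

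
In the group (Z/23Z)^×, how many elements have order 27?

0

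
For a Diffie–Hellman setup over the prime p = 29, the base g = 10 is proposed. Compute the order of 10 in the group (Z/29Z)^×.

Since 10 ∈ (Z/29Z)^×, its order divides φ(29) = 29 − 1 = 28 = 2^2 · 7.
Divisors of 28: 1, 2, 4, 7, 14, 28.
Compute 10^d (mod 29) for the divisors d until we hit 1:
10^1 ≡ 10 (mod 29)
10^2 ≡ 13 (mod 29)
10^4 ≡ 24 (mod 29)
10^7 ≡ 17 (mod 29)
10^14 ≡ 28 (mod 29)
10^28 ≡ 1 (mod 29) ✓
Hence ord(10) = 28.

28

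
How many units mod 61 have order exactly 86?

0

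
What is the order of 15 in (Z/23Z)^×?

The order of 15 must divide φ(23) = 23 − 1 = 22 = 2 · 11.
Divisors of 22: 1, 2, 11, 22.
Test each divisor d:
15^1 ≡ 15
15^2 ≡ 18
15^11 ≡ 22
15^22 ≡ 1
Therefore the multiplicative order of 15 modulo 23 is 22.

22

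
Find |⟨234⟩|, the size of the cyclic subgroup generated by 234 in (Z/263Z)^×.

By Lagrange's theorem, ord_263(234) divides φ(263) = 263 − 1 = 262 = 2 · 131.
Divisors of 262: 1, 2, 131, 262.
Evaluate successive powers at the divisors of 262:
234^1 ≡ 234 (mod 263)
234^2 ≡ 52 (mod 263)
234^131 ≡ 1 (mod 263) ✓
Hence ord(234) = 131.

131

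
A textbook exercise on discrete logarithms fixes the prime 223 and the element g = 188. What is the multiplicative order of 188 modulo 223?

The order of 188 must divide φ(223) = 223 − 1 = 222 = 2 · 3 · 37.
Divisors of 222: 1, 2, 3, 6, 37, 74, 111, 222.
Check 188^d mod 223 for each divisor in increasing order:
188^1 ≡ 188 (mod 223)
188^2 ≡ 110 (mod 223)
188^3 ≡ 164 (mod 223)
188^6 ≡ 136 (mod 223)
188^37 ≡ 183 (mod 223)
188^74 ≡ 39 (mod 223)
188^111 ≡ 1 (mod 223) ✓
So ord_223(188) = 111.

111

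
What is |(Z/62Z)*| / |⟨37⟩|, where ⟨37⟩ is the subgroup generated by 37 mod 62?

5

By Lagrange's theorem, ord_62(37) divides φ(62) = φ(2)·φ(31) = 1·30 = 30 = 2 · 3 · 5.
Divisors of 30: 1, 2, 3, 5, 6, 10, 15, 30.
Test each divisor d:
37^1 ≡ 37 (mod 62)
37^2 ≡ 5 (mod 62)
37^3 ≡ 61 (mod 62)
37^5 ≡ 57 (mod 62)
37^6 ≡ 1 (mod 62) ✓
So ord_62(37) = 6, hence |⟨37⟩| = 6.
Index = |(Z/62Z)^×| / |⟨37⟩| = 30 / 6 = 5.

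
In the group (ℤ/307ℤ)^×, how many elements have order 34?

16

φ(307) = 307 − 1 = 306 = 2 · 3^2 · 17.
In a cyclic group of order 306, there are φ(d) elements of order d for each divisor d of 306, and zero for non-divisors.
34 = 2 · 17 divides 306, and φ(34) = 16.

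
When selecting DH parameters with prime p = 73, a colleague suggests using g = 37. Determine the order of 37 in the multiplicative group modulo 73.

9

ord(37) | φ(73) = 73 − 1 = 72 = 2^3 · 3^2.
Divisors of 72: 1, 2, 3, 4, 6, 8, 9, 12, 18, 24, 36, 72.
Evaluate successive powers at the divisors of 72:
37^1 ≡ 37
37^2 ≡ 55
37^3 ≡ 64
37^4 ≡ 32
37^6 ≡ 8
37^8 ≡ 2
37^9 ≡ 1
So ord_73(37) = 9.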